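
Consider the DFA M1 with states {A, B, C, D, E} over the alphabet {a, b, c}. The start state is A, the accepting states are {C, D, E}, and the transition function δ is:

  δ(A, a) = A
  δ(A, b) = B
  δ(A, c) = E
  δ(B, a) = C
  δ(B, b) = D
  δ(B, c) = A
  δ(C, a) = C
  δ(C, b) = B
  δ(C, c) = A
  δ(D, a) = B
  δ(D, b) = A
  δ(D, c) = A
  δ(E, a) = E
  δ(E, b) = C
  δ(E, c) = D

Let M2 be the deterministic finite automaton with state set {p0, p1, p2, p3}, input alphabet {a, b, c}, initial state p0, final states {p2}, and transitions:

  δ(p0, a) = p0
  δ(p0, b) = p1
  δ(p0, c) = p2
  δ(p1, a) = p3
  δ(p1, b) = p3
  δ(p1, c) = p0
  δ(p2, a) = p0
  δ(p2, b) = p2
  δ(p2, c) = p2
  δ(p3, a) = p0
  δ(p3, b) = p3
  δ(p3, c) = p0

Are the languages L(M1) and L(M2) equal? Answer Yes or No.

No

The string ba is accepted by M1 but rejected by M2.
So L(M1) ≠ L(M2).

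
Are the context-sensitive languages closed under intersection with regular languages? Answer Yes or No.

Yes

Every regular language is context-sensitive, and context-sensitive languages are closed under intersection (an LBA runs the DFA check and then the LBA for L on the same linear tape).
So the context-sensitive languages are closed under intersection with a regular language.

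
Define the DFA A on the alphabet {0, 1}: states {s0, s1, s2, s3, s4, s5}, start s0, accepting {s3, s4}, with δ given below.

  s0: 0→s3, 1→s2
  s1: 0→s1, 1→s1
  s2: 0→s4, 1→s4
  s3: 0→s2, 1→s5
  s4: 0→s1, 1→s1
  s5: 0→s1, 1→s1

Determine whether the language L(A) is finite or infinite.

finite

The useful states (reachable from s0 and able to reach an accepting state) are {s0, s2, s3, s4}.
Restricted to these states the transition graph has no cycle, so every accepting path has bounded length and L is finite.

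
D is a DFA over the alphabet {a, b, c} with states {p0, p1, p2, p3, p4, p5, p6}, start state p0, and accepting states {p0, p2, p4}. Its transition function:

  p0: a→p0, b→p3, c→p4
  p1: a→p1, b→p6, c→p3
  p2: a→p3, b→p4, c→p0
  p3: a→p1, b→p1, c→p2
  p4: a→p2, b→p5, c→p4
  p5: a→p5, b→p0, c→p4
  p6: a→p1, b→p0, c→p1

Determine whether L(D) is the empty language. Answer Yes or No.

The empty string ε is accepted: the run p0 ends in the accepting state p0.
Since at least one string is accepted, L(D) is not empty.

No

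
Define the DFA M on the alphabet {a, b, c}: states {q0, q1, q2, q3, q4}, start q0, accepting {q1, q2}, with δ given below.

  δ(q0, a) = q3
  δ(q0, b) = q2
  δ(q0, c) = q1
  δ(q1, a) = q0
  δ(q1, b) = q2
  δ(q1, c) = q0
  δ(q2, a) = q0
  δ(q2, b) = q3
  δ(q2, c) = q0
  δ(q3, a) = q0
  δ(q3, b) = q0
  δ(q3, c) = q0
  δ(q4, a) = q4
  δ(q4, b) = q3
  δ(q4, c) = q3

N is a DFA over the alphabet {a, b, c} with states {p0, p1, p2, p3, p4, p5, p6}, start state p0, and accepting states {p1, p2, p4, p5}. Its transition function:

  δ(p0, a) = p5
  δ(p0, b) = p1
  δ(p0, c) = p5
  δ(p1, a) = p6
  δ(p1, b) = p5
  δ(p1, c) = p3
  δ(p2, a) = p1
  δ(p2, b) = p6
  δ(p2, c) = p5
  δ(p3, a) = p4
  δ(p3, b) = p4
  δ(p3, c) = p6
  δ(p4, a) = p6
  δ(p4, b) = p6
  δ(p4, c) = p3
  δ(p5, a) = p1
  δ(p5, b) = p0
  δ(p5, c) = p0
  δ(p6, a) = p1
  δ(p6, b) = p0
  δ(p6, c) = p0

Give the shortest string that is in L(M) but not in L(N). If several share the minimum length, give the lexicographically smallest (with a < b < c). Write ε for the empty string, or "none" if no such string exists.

The string cb is accepted by M but not by N.
No shorter string lies in the difference, and cb is the lexicographically first length-2 string in L(M) \ L(N).

cb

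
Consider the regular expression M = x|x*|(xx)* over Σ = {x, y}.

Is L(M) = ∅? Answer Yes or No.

No

The empty string ε matches the expression, so it belongs to L(M).
Since L(M) contains at least one string, it is not empty.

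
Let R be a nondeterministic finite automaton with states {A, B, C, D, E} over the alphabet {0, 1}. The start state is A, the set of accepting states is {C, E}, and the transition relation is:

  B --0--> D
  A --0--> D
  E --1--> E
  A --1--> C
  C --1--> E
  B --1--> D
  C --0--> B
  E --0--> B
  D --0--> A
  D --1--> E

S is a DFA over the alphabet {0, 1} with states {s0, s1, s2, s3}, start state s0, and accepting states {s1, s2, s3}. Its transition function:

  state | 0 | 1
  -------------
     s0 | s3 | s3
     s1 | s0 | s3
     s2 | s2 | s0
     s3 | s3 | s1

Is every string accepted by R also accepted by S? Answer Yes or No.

Exploring the product automaton R × S from the start pair (A, s0), following both machines on each input symbol, reaches 10 state pairs: (A, s0), (D, s3), (C, s3), (A, s3), (E, s1), (B, s3), (C, s1), (B, s0), (E, s3), (D, s1).
R accepts in {C, E} and S accepts in {s1, s2, s3}. The reachable pairs whose R-component is accepting are (C, s3), (E, s1), (C, s1), (E, s3); in each of them the S-component is accepting too, so the product for L(R) \ L(S) (R-component accepting, S-component rejecting) has no reachable accepting pair and the difference is empty.
Hence every string in L(R) is also in L(S).

Yes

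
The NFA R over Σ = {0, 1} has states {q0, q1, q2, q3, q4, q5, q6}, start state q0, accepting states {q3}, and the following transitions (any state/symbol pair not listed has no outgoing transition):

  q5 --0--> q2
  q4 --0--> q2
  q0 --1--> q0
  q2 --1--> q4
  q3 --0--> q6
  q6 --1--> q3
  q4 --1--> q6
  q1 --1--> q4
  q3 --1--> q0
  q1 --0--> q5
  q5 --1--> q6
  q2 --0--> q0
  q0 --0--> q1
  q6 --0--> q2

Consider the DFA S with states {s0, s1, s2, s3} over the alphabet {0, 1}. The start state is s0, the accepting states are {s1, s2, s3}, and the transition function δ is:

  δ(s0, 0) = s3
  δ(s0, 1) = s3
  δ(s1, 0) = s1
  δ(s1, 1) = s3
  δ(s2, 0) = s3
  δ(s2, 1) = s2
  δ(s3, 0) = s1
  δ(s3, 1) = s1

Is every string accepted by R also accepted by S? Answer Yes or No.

Yes

Exploring the product automaton R × S from the start pair (q0, s0), following both machines on each input symbol, reaches 13 state pairs: (q0, s0), (q1, s3), (q0, s3), (q5, s1), (q4, s1), (q1, s1), (q0, s1), (q2, s1), (q6, s3), (q4, s3), (q3, s1), (q6, s1), (q3, s3).
R accepts in {q3} and S accepts in {s1, s2, s3}. The reachable pairs whose R-component is accepting are (q3, s1), (q3, s3); in each of them the S-component is accepting too, so the product for L(R) \ L(S) (R-component accepting, S-component rejecting) has no reachable accepting pair and the difference is empty.
Hence every string in L(R) is also in L(S).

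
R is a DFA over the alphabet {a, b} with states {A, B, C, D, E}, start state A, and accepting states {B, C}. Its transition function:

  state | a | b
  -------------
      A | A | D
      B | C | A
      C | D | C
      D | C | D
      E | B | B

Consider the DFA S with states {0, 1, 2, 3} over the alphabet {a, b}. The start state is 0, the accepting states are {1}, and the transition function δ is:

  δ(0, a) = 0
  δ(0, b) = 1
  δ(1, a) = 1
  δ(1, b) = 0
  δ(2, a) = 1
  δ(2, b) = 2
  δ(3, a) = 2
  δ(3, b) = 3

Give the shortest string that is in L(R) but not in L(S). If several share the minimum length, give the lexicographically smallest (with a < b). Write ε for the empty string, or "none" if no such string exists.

bab

The string bab is accepted by R but not by S.
No shorter string lies in the difference, and bab is the lexicographically first length-3 string in L(R) \ L(S).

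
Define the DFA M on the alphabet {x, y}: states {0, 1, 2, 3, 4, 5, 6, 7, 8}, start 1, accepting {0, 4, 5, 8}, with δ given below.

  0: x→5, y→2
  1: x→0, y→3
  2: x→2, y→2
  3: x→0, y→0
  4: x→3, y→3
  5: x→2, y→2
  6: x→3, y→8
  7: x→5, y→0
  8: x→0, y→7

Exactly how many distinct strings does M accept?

The useful subgraph on states {0, 1, 3, 5} is acyclic, so L(M) is finite; the longest accepting path visits 4 useful states, giving maximum string length 3.
Counting accepting paths from 1 by length: 1 of length 1, 3 of length 2, 2 of length 3. Total 6.

6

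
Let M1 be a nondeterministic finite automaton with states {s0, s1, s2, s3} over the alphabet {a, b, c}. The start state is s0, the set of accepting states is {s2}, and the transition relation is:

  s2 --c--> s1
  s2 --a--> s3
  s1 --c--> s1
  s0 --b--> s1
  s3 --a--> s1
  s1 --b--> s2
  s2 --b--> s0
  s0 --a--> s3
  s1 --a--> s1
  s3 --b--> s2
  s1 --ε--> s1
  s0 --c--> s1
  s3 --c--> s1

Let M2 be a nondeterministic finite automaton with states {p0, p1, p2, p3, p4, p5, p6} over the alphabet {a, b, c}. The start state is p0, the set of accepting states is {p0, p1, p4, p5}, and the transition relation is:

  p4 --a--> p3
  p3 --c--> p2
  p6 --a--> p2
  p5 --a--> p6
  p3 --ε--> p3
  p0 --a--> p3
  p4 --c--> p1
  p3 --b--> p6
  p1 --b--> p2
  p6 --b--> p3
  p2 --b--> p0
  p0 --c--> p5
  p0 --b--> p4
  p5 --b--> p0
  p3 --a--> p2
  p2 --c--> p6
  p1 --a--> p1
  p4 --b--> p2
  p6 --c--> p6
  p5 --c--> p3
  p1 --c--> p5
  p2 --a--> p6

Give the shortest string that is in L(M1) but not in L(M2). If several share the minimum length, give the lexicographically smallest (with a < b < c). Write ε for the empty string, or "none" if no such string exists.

The string ab is accepted by M1 but not by M2.
No shorter string lies in the difference, and ab is the lexicographically first length-2 string in L(M1) \ L(M2).

ab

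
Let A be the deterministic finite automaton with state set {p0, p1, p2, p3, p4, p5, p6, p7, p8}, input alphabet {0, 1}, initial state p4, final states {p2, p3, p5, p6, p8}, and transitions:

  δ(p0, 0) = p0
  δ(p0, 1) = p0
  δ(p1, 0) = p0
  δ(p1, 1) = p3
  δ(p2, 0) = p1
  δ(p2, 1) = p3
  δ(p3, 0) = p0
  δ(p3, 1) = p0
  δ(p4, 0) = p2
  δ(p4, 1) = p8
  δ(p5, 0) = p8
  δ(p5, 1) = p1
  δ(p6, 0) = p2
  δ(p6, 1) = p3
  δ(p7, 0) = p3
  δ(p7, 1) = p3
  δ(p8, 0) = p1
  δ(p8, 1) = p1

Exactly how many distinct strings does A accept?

6

The useful subgraph on states {p1, p2, p3, p4, p8} is acyclic, so L(A) is finite; the longest accepting path visits 4 useful states, giving maximum string length 3.
Counting accepting paths from p4 by length: 2 of length 1, 1 of length 2, 3 of length 3. Total 6.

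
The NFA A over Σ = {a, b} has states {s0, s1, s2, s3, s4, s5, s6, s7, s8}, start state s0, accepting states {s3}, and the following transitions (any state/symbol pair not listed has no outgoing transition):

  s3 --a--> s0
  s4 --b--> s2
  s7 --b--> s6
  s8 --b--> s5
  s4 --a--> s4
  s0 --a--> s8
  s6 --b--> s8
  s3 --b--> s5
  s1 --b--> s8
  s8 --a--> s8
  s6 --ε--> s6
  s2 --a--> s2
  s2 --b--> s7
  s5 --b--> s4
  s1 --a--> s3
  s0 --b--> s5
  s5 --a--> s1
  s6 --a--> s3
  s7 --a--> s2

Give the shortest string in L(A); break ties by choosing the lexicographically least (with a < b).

baa

A breadth-first search from s0 reaches an accepting state first via the path s0 → s5 → s1 → s3 on input baa.
No string of length < 3 is accepted (BFS exhausts all shorter strings without reaching an accepting state), and baa is the lexicographically least accepting string of length 3.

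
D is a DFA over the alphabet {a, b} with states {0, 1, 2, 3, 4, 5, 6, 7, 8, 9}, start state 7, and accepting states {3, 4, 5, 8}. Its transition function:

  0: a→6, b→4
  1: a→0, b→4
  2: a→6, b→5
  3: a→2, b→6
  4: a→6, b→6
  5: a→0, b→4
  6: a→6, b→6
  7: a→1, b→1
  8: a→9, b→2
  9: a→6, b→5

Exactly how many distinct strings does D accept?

4

The useful subgraph on states {0, 1, 4, 7} is acyclic, so L(D) is finite; the longest accepting path visits 4 useful states, giving maximum string length 3.
Counting accepting paths from 7 by length: 2 of length 2, 2 of length 3. Total 4.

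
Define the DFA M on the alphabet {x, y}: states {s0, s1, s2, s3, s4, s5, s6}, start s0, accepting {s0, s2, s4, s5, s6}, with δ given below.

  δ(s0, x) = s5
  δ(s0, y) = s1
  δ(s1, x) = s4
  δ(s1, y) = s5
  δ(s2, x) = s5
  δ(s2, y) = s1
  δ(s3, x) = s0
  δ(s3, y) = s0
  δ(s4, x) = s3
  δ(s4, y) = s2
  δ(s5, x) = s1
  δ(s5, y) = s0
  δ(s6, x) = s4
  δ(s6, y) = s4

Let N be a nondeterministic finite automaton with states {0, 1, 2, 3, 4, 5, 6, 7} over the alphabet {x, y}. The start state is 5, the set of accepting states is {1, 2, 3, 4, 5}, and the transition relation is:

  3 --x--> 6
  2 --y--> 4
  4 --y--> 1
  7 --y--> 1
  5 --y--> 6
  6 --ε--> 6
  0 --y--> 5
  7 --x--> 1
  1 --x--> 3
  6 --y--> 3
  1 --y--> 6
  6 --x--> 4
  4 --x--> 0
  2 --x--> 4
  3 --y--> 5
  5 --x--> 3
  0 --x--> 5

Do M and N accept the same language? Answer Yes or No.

Exploring the product automaton M × N from the start pair (s0, 5), following both machines on each input symbol, reaches 6 state pairs: (s0, 5), (s5, 3), (s1, 6), (s4, 4), (s3, 0), (s2, 1).
M accepts in {s0, s2, s4, s5, s6} and N accepts in {1, 2, 3, 4, 5}. In every reachable pair the two components are either both accepting — (s0, 5), (s5, 3), (s4, 4), (s2, 1) — or both non-accepting, so no string is accepted by exactly one of the machines: L(M) \ L(N) and L(N) \ L(M) are both empty.
Hence every string is accepted by M iff it is accepted by N, and the two languages coincide.

Yes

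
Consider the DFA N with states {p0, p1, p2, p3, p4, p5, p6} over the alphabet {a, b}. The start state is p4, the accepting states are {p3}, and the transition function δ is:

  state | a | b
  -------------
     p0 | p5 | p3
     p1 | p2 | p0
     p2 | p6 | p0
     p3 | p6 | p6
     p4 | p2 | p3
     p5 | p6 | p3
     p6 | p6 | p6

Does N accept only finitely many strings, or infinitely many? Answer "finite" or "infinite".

finite

The useful states (reachable from p4 and able to reach an accepting state) are {p0, p2, p3, p4, p5}.
Restricted to these states the transition graph has no cycle, so every accepting path has bounded length and L is finite.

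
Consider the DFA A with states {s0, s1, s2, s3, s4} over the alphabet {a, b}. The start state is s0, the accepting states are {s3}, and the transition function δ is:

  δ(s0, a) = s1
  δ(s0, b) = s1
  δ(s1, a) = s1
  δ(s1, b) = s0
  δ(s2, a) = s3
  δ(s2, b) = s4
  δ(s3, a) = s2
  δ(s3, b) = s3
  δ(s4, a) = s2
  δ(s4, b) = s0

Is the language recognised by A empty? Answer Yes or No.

The states reachable from the start state are {s0, s1}.
None of the accepting states {s3} is reachable, so no string is accepted and L(A) = ∅.

Yes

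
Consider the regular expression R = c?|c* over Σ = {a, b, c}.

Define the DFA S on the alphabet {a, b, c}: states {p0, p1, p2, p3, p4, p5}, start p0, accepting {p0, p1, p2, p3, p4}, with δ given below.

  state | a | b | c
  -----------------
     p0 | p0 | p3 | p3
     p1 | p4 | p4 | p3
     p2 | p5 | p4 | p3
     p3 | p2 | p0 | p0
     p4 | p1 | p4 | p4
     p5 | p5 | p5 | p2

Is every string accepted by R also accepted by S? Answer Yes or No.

Yes

Converting the expression R to a DFA (subset construction, then merging equivalent states) gives the minimal DFA with states {r0, r1}, start state r0, accepting states {r0} and transitions r0: a→r1, b→r1, c→r0; r1: a→r1, b→r1, c→r1.
Exploring the product automaton R × S from the start pair (r0, p0), following both machines on each input symbol, reaches 8 state pairs: (r0, p0), (r1, p0), (r1, p3), (r0, p3), (r1, p2), (r1, p5), (r1, p4), (r1, p1).
R accepts in {r0} and S accepts in {p0, p1, p2, p3, p4}. The reachable pairs whose R-component is accepting are (r0, p0), (r0, p3); in each of them the S-component is accepting too, so the product for L(R) \ L(S) (R-component accepting, S-component rejecting) has no reachable accepting pair and the difference is empty.
Hence every string in L(R) is also in L(S).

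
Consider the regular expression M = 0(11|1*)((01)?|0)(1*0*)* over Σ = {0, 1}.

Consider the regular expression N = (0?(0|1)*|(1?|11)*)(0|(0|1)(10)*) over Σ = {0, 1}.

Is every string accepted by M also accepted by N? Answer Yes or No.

Yes

Converting the expression M to a DFA (subset construction, then merging equivalent states) gives the minimal DFA with states {m0, m1, m2}, start state m0, accepting states {m1} and transitions m0: 0→m1, 1→m2; m1: 0→m1, 1→m1; m2: 0→m2, 1→m2.
Converting the expression N to a DFA (subset construction, then merging equivalent states) gives the minimal DFA with states {n0, n1}, start state n0, accepting states {n1} and transitions n0: 0→n1, 1→n1; n1: 0→n1, 1→n1.
Exploring the product automaton M × N from the start pair (m0, n0), following both machines on each input symbol, reaches 3 state pairs: (m0, n0), (m1, n1), (m2, n1).
M accepts in {m1} and N accepts in {n1}. The reachable pairs whose M-component is accepting are (m1, n1); in each of them the N-component is accepting too, so the product for L(M) \ L(N) (M-component accepting, N-component rejecting) has no reachable accepting pair and the difference is empty.
Hence every string in L(M) is also in L(N).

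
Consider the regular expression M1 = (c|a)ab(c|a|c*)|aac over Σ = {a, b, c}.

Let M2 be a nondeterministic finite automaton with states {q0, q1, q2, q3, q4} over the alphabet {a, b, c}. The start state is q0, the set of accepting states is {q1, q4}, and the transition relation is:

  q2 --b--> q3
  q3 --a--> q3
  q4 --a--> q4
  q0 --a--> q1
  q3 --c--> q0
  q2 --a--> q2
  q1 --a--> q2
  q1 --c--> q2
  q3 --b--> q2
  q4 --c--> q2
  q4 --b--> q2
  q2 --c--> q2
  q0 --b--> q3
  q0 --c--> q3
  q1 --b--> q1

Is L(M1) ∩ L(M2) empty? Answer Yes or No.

Converting the expression M1 to a DFA (subset construction, then merging equivalent states) gives the minimal DFA with states {r0, r1, r2, r3, r4, r5, r6, r7, r8}, start state r0, accepting states {r6, r7, r8} and transitions r0: a→r1, b→r2, c→r3; r1: a→r4, b→r2, c→r2; r2: a→r2, b→r2, c→r2; r3: a→r5, b→r2, c→r2; r4: a→r2, b→r6, c→r7; r5: a→r2, b→r6, c→r2; r6: a→r7, b→r2, c→r8; r7: a→r2, b→r2, c→r2; r8: a→r2, b→r2, c→r8.
Exploring the product automaton M1 × M2 from the start pair (r0, q0), following both machines on each input symbol, reaches 16 state pairs: (r0, q0), (r1, q1), (r2, q3), (r3, q3), (r4, q2), (r2, q1), (r2, q2), (r2, q0), (r5, q3), (r6, q3), (r7, q2), (r6, q2), (r7, q3), (r8, q0), (r8, q2), (r8, q3).
M1 accepts in {r6, r7, r8} and M2 accepts in {q1, q4}; no reachable pair has both components accepting, so no string drives both machines to acceptance simultaneously and L(M1) ∩ L(M2) = ∅.
So no string is accepted by both, and the intersection is empty.

Yes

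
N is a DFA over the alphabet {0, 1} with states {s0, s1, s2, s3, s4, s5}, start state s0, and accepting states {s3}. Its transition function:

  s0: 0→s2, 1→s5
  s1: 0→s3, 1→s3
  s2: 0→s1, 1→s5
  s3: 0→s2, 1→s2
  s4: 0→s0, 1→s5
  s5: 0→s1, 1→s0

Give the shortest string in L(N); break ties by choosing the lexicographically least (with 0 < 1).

A breadth-first search from s0 reaches an accepting state first via the path s0 → s2 → s1 → s3 on input 000.
No string of length < 3 is accepted (BFS exhausts all shorter strings without reaching an accepting state), and 000 is the lexicographically least accepting string of length 3.

000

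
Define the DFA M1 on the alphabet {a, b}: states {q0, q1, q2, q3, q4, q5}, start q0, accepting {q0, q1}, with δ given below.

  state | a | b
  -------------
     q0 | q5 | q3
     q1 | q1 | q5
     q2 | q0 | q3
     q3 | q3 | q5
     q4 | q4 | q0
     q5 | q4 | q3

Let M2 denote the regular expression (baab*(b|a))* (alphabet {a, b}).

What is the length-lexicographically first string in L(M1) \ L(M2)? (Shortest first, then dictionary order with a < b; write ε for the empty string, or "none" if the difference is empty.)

aab

The string aab is accepted by M1 but not by M2.
No shorter string lies in the difference, and aab is the lexicographically first length-3 string in L(M1) \ L(M2).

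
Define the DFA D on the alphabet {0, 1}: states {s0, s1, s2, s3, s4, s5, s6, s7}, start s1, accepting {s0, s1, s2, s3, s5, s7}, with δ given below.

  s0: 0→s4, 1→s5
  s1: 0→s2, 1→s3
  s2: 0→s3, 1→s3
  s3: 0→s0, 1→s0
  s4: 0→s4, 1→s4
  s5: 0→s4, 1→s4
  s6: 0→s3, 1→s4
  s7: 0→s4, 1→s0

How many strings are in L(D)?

17

The useful subgraph on states {s0, s1, s2, s3, s5} is acyclic, so L(D) is finite; the longest accepting path visits 5 useful states, giving maximum string length 4.
Counting accepting paths from s1 by length: 1 of length 0, 2 of length 1, 4 of length 2, 6 of length 3, 4 of length 4. Total 17.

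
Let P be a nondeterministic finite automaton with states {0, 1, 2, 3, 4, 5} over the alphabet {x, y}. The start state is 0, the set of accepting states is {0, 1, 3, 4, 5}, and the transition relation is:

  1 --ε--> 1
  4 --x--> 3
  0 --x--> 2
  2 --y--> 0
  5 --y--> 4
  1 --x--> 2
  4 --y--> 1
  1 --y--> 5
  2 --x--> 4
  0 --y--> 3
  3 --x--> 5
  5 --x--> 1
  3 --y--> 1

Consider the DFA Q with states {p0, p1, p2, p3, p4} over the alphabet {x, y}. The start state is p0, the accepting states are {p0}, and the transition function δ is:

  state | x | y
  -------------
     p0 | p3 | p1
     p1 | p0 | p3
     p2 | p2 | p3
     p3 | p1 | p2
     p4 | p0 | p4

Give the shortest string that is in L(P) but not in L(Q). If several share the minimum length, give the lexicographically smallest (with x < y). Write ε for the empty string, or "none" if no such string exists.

y

The string y is accepted by P but not by Q.
No shorter string lies in the difference, and y is the lexicographically first length-1 string in L(P) \ L(Q).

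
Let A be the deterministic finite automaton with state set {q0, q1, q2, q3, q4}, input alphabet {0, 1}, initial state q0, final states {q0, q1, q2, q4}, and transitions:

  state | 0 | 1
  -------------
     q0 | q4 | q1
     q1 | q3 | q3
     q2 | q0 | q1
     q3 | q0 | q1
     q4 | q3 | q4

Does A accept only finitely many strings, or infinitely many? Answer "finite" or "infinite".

State q0 is reachable from the start and can reach an accepting state, and it lies on the cycle q0 → q1 → q3 → q0.
Traversing that cycle any number of times yields accepted strings of unbounded length, so the language is infinite.

infinite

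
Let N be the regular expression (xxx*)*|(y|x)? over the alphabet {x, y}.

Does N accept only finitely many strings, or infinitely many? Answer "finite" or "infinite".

infinite

The expression contains a Kleene star applied to a subexpression that matches at least one nonempty string, so it matches strings of unbounded length.
Hence L(N) is infinite.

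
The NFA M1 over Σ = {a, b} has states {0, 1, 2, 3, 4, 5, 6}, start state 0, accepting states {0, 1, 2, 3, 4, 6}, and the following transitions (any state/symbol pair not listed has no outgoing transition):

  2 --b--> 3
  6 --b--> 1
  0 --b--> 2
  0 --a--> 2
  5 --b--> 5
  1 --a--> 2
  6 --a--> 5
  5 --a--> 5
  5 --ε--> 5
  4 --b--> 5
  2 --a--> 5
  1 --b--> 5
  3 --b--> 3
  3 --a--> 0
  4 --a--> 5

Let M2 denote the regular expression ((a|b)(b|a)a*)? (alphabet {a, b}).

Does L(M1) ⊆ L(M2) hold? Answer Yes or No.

The string a is in L(M1) but not in L(M2).
So L(M1) ⊄ L(M2).

No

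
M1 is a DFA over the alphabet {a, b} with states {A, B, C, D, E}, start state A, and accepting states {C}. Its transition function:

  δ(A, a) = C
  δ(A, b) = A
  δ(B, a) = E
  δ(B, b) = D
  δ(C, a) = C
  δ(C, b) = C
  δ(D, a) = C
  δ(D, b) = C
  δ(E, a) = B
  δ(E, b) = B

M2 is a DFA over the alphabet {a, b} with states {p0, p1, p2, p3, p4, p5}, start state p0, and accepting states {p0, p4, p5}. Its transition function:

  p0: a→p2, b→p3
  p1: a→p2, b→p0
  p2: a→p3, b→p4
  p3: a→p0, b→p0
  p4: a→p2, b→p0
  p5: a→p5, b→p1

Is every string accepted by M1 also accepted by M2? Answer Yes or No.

The string a is in L(M1) but not in L(M2).
So L(M1) ⊄ L(M2).

No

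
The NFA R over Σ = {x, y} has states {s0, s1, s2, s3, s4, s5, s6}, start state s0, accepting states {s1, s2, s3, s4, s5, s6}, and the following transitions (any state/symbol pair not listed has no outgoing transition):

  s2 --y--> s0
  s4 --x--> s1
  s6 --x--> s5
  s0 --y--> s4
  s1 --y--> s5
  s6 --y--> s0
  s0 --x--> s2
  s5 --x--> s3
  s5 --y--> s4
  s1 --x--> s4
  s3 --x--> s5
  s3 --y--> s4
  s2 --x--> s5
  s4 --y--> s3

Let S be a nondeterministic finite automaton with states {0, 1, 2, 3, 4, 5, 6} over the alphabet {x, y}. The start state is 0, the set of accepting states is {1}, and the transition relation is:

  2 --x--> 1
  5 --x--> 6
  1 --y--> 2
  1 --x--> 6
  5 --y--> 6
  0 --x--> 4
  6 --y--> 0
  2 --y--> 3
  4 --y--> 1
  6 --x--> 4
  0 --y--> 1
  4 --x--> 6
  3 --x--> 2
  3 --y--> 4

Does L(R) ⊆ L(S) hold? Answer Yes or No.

The string x is in L(R) but not in L(S).
So L(R) ⊄ L(S).

No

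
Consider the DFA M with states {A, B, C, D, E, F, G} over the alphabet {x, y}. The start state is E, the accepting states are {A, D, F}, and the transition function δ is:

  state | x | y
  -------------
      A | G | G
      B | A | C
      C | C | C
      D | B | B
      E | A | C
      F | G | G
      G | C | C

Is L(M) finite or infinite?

finite

The useful states (reachable from E and able to reach an accepting state) are {A, E}.
Restricted to these states the transition graph has no cycle, so every accepting path has bounded length and L is finite.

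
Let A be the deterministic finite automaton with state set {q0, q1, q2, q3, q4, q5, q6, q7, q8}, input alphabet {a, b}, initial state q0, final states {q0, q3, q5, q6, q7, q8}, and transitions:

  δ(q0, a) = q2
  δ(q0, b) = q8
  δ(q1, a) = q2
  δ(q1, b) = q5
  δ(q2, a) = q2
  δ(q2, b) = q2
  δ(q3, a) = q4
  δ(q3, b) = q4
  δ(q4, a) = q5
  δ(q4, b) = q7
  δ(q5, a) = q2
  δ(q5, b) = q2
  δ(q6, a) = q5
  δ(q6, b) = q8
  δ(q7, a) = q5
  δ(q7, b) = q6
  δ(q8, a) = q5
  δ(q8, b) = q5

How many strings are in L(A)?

4

The useful subgraph on states {q0, q5, q8} is acyclic, so L(A) is finite; the longest accepting path visits 3 useful states, giving maximum string length 2.
Counting accepting paths from q0 by length: 1 of length 0, 1 of length 1, 2 of length 2. Total 4.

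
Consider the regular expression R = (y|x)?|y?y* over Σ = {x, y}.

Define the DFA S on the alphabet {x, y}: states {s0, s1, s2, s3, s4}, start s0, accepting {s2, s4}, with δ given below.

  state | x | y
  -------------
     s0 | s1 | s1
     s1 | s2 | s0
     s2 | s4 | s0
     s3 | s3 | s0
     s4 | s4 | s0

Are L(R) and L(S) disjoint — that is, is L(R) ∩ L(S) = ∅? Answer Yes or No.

Converting the expression R to a DFA (subset construction, then merging equivalent states) gives the minimal DFA with states {r0, r1, r2, r3}, start state r0, accepting states {r0, r1, r2} and transitions r0: x→r1, y→r2; r1: x→r3, y→r3; r2: x→r3, y→r2; r3: x→r3, y→r3.
Exploring the product automaton R × S from the start pair (r0, s0), following both machines on each input symbol, reaches 8 state pairs: (r0, s0), (r1, s1), (r2, s1), (r3, s2), (r3, s0), (r2, s0), (r3, s4), (r3, s1).
R accepts in {r0, r1, r2} and S accepts in {s2, s4}; no reachable pair has both components accepting, so no string drives both machines to acceptance simultaneously and L(R) ∩ L(S) = ∅.
So no string is accepted by both, and the intersection is empty.

Yes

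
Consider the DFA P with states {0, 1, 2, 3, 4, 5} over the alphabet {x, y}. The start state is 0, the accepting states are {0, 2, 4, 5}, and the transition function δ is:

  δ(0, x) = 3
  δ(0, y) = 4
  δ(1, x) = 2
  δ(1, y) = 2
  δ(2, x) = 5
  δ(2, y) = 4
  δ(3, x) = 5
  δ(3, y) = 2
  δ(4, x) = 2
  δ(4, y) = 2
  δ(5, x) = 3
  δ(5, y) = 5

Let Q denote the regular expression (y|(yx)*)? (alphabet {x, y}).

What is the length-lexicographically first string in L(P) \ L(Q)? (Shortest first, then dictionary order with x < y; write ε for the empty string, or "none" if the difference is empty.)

The string xx is accepted by P but not by Q.
No shorter string lies in the difference, and xx is the lexicographically first length-2 string in L(P) \ L(Q).

xx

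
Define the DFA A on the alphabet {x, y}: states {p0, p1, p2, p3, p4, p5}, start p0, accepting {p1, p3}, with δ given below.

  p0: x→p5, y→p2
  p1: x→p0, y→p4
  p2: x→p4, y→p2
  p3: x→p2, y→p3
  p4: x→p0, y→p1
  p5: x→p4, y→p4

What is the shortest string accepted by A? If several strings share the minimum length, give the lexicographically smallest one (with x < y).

A breadth-first search from p0 reaches an accepting state first via the path p0 → p5 → p4 → p1 on input xxy.
No string of length < 3 is accepted (BFS exhausts all shorter strings without reaching an accepting state), and xxy is the lexicographically least accepting string of length 3.

xxy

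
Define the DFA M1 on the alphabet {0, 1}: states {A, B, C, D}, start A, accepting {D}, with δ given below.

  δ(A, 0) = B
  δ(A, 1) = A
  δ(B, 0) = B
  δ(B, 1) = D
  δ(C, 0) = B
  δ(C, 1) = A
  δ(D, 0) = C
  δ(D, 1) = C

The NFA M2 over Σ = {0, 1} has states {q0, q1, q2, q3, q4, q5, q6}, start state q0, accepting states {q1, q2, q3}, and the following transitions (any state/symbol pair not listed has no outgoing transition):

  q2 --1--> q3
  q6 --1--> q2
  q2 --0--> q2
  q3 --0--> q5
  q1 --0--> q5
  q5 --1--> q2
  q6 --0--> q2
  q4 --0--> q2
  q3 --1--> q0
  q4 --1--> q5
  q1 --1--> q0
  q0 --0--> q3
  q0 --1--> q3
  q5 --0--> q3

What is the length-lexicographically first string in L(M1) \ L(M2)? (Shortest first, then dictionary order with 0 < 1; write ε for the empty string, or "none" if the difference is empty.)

01

The string 01 is accepted by M1 but not by M2.
No shorter string lies in the difference, and 01 is the lexicographically first length-2 string in L(M1) \ L(M2).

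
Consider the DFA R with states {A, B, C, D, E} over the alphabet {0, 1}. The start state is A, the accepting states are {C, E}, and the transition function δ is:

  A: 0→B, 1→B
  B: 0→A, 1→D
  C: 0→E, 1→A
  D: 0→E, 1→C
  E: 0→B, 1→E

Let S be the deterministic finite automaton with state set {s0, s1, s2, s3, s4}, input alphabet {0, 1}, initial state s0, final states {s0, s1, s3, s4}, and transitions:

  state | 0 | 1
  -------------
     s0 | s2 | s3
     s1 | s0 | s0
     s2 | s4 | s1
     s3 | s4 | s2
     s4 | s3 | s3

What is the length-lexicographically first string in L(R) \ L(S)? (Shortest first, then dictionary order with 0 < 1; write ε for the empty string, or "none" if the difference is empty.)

The string 0110 is accepted by R but not by S.
No shorter string lies in the difference, and 0110 is the lexicographically first length-4 string in L(R) \ L(S).

0110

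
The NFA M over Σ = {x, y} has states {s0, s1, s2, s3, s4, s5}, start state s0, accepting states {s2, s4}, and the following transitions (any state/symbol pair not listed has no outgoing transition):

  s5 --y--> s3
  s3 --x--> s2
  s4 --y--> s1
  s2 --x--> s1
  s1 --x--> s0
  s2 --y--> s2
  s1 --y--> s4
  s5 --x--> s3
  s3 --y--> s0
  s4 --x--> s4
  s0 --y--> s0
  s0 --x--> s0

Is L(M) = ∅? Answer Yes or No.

Yes

The states reachable from the start state are {s0}.
None of the accepting states {s2, s4} is reachable, so no string is accepted and L(M) = ∅.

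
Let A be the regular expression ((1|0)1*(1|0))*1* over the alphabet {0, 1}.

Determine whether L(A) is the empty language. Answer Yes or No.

No

The empty string ε matches the expression, so it belongs to L(A).
Since L(A) contains at least one string, it is not empty.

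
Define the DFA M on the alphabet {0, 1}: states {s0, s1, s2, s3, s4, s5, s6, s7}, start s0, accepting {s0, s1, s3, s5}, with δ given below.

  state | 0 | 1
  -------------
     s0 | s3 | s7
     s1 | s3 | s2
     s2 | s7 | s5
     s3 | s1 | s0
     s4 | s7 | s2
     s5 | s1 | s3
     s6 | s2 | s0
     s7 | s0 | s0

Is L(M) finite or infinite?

infinite

State s0 is reachable from the start and can reach an accepting state, and it lies on the cycle s0 → s3 → s0.
Traversing that cycle any number of times yields accepted strings of unbounded length, so the language is infinite.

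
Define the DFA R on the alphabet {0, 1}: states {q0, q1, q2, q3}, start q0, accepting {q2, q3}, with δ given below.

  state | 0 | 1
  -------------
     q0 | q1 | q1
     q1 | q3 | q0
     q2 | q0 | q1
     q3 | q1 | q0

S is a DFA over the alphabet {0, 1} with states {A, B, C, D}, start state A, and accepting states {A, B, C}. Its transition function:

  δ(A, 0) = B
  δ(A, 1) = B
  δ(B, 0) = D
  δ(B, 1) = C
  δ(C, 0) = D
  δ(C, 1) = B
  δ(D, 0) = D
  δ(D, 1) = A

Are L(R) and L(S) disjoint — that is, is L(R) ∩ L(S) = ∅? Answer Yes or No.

Yes

Exploring the product automaton R × S from the start pair (q0, A), following both machines on each input symbol, reaches 5 state pairs: (q0, A), (q1, B), (q3, D), (q0, C), (q1, D).
R accepts in {q2, q3} and S accepts in {A, B, C}; no reachable pair has both components accepting, so no string drives both machines to acceptance simultaneously and L(R) ∩ L(S) = ∅.
So no string is accepted by both, and the intersection is empty.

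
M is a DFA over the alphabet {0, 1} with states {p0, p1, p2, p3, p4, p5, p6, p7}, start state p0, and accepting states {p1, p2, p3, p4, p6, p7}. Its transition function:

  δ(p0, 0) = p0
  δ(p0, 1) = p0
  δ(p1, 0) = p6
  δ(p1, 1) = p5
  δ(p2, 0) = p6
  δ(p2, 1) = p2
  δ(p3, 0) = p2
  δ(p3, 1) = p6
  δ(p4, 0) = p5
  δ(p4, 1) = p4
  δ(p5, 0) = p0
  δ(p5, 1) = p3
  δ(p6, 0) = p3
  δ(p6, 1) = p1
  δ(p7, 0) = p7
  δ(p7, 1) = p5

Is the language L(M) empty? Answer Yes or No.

Yes

The states reachable from the start state are {p0}.
None of the accepting states {p1, p2, p3, p4, p6, p7} is reachable, so no string is accepted and L(M) = ∅.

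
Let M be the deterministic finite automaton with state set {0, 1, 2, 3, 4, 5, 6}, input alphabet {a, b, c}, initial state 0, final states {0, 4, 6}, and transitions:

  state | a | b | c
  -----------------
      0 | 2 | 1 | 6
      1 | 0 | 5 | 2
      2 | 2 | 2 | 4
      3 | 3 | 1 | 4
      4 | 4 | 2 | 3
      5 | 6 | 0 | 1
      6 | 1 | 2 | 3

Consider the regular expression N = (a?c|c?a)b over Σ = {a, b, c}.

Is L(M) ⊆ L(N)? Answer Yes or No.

No

The empty string ε is in L(M) but not in L(N).
So L(M) ⊄ L(N).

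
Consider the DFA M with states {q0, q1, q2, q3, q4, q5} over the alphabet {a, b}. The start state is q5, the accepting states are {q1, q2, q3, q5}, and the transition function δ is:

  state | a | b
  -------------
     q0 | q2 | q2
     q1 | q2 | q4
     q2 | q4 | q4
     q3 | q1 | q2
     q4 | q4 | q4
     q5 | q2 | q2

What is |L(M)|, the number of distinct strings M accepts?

3

The useful subgraph on states {q2, q5} is acyclic, so L(M) is finite; the longest accepting path visits 2 useful states, giving maximum string length 1.
Counting accepting paths from q5 by length: 1 of length 0, 2 of length 1. Total 3.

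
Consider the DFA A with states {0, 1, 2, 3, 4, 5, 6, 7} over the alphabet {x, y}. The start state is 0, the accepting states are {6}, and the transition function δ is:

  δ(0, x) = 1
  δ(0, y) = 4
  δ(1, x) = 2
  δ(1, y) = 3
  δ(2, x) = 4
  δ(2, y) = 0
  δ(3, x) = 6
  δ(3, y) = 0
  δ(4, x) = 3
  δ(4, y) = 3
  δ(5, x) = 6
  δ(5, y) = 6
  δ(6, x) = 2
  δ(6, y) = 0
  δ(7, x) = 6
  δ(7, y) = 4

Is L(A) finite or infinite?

State 0 is reachable from the start and can reach an accepting state, and it lies on the cycle 0 → 1 → 2 → 0.
Traversing that cycle any number of times yields accepted strings of unbounded length, so the language is infinite.

infinite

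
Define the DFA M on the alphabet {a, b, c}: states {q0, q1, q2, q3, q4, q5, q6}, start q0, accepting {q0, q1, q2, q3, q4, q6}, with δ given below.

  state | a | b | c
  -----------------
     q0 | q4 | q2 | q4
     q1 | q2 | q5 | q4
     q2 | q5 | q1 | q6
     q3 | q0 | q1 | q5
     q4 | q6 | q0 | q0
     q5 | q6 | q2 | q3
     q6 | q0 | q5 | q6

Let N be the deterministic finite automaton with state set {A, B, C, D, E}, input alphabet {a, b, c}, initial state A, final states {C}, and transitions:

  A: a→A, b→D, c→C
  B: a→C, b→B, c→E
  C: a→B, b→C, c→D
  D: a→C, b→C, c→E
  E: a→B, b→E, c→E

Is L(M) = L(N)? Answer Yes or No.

No

The empty string ε is accepted by M but rejected by N.
So L(M) ≠ L(N).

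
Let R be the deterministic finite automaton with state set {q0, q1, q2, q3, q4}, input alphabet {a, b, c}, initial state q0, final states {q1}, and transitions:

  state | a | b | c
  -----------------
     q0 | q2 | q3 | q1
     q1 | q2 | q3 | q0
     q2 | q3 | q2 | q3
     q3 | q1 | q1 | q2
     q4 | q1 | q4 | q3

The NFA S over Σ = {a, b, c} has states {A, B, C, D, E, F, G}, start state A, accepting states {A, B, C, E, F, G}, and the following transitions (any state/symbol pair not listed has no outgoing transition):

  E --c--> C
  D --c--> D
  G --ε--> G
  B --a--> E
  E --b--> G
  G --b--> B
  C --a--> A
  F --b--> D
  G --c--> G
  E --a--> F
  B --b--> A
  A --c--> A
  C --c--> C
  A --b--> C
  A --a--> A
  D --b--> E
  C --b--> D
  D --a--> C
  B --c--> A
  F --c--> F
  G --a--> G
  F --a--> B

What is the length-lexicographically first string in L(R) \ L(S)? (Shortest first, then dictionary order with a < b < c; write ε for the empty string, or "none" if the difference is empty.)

bb

The string bb is accepted by R but not by S.
No shorter string lies in the difference, and bb is the lexicographically first length-2 string in L(R) \ L(S).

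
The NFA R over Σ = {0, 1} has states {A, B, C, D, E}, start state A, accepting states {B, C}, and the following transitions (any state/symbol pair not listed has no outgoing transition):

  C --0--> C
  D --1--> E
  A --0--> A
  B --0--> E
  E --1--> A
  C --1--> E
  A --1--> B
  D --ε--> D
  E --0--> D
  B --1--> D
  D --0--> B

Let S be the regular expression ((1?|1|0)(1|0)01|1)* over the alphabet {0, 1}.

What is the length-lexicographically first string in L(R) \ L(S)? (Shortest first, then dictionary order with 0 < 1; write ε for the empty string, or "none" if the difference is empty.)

The string 01 is accepted by R but not by S.
No shorter string lies in the difference, and 01 is the lexicographically first length-2 string in L(R) \ L(S).

01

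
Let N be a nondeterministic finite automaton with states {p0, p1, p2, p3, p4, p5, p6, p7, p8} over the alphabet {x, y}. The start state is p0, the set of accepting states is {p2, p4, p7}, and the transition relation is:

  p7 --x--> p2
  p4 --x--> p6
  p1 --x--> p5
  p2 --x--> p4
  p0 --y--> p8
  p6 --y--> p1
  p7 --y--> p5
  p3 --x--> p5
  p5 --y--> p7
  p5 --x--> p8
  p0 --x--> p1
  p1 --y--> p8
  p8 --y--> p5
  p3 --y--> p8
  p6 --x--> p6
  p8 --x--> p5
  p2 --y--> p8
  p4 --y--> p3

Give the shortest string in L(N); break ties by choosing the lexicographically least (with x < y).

xxy

A breadth-first search from p0 reaches an accepting state first via the path p0 → p1 → p5 → p7 on input xxy.
No string of length < 3 is accepted (BFS exhausts all shorter strings without reaching an accepting state), and xxy is the lexicographically least accepting string of length 3.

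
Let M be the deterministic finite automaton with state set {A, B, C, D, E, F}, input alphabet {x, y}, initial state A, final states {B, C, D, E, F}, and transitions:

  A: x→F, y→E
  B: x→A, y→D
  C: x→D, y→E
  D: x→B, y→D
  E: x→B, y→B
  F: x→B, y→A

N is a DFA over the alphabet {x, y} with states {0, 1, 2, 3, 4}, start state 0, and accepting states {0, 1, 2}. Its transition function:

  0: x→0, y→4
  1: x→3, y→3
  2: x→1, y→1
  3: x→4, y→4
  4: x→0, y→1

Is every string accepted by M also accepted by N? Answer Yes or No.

No

The string y is in L(M) but not in L(N).
So L(M) ⊄ L(N).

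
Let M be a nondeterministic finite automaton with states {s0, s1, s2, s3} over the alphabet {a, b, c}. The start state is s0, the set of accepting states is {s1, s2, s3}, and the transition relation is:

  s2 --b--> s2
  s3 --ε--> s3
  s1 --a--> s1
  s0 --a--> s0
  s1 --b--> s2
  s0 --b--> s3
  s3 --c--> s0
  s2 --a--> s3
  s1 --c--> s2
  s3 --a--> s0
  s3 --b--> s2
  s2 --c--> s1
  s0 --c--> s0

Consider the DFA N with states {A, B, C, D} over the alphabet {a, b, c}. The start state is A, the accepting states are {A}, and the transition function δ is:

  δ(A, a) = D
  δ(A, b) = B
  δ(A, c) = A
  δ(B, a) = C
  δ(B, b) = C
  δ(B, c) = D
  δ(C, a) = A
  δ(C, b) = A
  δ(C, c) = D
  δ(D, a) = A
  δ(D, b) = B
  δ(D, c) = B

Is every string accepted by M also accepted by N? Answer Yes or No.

No

The string b is in L(M) but not in L(N).
So L(M) ⊄ L(N).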